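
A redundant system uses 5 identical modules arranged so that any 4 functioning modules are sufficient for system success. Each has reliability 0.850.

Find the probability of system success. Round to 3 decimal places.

R = Σ_{i=4}^{5} C(5,i) p^i (1−p)^{5−i} with p = 0.850
C(5,4)·0.850^4·0.150^1 = 0.39150
C(5,5)·0.850^5·0.150^0 = 0.44371
Sum = 0.835

0.835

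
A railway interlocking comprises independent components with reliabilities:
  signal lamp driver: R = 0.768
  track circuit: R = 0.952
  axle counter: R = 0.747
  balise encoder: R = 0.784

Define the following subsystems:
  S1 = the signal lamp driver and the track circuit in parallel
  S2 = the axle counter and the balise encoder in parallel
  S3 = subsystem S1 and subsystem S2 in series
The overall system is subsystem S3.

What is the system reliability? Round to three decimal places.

0.935

Parallel (signal lamp driver and track circuit): 1 − (1 − 0.76800)(1 − 0.95200) = 0.98886
Parallel (axle counter and balise encoder): 1 − (1 − 0.74700)(1 − 0.78400) = 0.94535
Series ([0.98886] and [0.94535]): 0.98886 × 0.94535 = 0.935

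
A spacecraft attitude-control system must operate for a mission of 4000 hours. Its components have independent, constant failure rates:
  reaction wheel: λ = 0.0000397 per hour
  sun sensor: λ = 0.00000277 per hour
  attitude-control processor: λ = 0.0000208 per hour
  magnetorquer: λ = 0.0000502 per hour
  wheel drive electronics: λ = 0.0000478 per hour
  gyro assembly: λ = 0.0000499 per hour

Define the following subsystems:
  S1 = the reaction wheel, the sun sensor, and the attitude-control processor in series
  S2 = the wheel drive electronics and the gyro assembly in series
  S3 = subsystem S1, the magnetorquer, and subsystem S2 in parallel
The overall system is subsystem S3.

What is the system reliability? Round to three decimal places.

0.987

R(reaction wheel) = exp(−0.0000397 × 4000) = 0.85317
R(sun sensor) = exp(−0.00000277 × 4000) = 0.98898
R(attitude-control processor) = exp(−0.0000208 × 4000) = 0.92017
R(magnetorquer) = exp(−0.0000502 × 4000) = 0.81808
R(wheel drive electronics) = exp(−0.0000478 × 4000) = 0.82597
R(gyro assembly) = exp(−0.0000499 × 4000) = 0.81906
Series (reaction wheel, sun sensor, and attitude-control processor): 0.85317 × 0.98898 × 0.92017 = 0.77641
Series (wheel drive electronics and gyro assembly): 0.82597 × 0.81906 = 0.67652
Parallel ([0.77641], magnetorquer, and [0.67652]): 1 − (1 − 0.77641)(1 − 0.81808)(1 − 0.67652) = 0.987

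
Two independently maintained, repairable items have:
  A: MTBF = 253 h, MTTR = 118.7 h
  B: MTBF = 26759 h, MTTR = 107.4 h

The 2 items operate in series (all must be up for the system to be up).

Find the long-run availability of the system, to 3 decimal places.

A(A) = MTBF/(MTBF+MTTR) = 253/(253+118.7) = 0.680656
A(B) = MTBF/(MTBF+MTTR) = 26759/(26759+107.4) = 0.996002
Series availability: 0.680656 × 0.996002 = 0.678

0.678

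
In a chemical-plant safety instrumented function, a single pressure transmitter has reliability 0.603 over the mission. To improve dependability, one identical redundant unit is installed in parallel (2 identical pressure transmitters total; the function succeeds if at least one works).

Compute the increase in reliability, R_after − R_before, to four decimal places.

0.2394

R_before = 0.603
R_after = 1 − (1 − 0.603)^2 = 0.8424
ΔR = 0.8424 − 0.603 = 0.2394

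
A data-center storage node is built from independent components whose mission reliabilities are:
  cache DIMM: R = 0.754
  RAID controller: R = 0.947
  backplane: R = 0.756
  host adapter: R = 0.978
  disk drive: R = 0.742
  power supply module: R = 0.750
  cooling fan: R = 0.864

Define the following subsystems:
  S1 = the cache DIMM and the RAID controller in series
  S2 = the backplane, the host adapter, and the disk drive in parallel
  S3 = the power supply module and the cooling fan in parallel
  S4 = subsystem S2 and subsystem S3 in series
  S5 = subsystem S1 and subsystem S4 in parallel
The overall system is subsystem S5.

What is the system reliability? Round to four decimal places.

0.9899

Series (cache DIMM and RAID controller): 0.754000 × 0.947000 = 0.714038
Parallel (backplane, host adapter, and disk drive): 1 − (1 − 0.756000)(1 − 0.978000)(1 − 0.742000) = 0.998615
Parallel (power supply module and cooling fan): 1 − (1 − 0.750000)(1 − 0.864000) = 0.966000
Series ([0.998615] and [0.966000]): 0.998615 × 0.966000 = 0.964662
Parallel ([0.714038] and [0.964662]): 1 − (1 − 0.714038)(1 − 0.964662) = 0.9899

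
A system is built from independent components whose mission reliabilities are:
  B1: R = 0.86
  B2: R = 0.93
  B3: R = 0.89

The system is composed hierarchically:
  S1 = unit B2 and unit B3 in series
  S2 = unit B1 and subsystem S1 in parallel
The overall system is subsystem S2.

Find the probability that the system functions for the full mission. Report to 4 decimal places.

Series (B2 and B3): 0.930000 × 0.890000 = 0.827700
Parallel (B1 and [0.827700]): 1 − (1 − 0.860000)(1 − 0.827700) = 0.9759

0.9759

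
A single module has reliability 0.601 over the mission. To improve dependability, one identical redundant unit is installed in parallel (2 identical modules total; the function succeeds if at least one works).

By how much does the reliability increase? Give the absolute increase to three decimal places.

0.240

R_before = 0.601
R_after = 1 − (1 − 0.601)^2 = 0.841
ΔR = 0.841 − 0.601 = 0.240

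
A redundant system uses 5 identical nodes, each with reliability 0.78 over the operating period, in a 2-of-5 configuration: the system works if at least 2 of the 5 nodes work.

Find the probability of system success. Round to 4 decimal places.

0.9903

R = Σ_{i=2}^{5} C(5,i) p^i (1−p)^{5−i} with p = 0.78
C(5,2)·0.78^2·0.22^3 = 0.064782
C(5,3)·0.78^3·0.22^2 = 0.229683
C(5,4)·0.78^4·0.22^1 = 0.407166
C(5,5)·0.78^5·0.22^0 = 0.288717
Sum = 0.9903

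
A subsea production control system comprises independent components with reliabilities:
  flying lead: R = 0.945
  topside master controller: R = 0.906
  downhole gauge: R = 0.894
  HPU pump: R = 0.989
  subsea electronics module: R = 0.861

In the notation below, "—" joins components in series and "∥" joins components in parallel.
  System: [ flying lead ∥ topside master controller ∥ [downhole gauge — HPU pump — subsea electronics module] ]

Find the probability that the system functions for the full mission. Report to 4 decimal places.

0.9988

Series (downhole gauge, HPU pump, and subsea electronics module): 0.894000 × 0.989000 × 0.861000 = 0.761267
Parallel (flying lead, topside master controller, and [0.761267]): 1 − (1 − 0.945000)(1 − 0.906000)(1 − 0.761267) = 0.9988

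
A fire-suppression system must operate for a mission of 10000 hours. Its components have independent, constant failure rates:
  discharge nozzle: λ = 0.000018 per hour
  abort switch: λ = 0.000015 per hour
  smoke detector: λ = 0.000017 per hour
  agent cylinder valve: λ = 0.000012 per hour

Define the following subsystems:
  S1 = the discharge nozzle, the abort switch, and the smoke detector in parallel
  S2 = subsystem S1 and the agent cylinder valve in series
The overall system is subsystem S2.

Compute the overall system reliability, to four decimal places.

R(discharge nozzle) = exp(−0.000018 × 10000) = 0.835270
R(abort switch) = exp(−0.000015 × 10000) = 0.860708
R(smoke detector) = exp(−0.000017 × 10000) = 0.843665
R(agent cylinder valve) = exp(−0.000012 × 10000) = 0.886920
Parallel (discharge nozzle, abort switch, and smoke detector): 1 − (1 − 0.835270)(1 − 0.860708)(1 − 0.843665) = 0.996413
Series ([0.996413] and agent cylinder valve): 0.996413 × 0.886920 = 0.8837

0.8837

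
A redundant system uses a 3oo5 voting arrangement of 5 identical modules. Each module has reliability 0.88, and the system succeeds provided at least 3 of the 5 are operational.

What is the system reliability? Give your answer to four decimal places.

0.9857

R = Σ_{i=3}^{5} C(5,i) p^i (1−p)^{5−i} with p = 0.88
C(5,3)·0.88^3·0.12^2 = 0.098132
C(5,4)·0.88^4·0.12^1 = 0.359817
C(5,5)·0.88^5·0.12^0 = 0.527732
Sum = 0.9857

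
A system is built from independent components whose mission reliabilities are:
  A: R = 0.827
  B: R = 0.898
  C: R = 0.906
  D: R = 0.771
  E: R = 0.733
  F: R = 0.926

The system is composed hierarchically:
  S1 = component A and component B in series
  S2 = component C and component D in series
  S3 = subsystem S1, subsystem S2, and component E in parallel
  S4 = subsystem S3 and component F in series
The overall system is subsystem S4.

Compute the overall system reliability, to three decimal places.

0.907

Series (A and B): 0.82700 × 0.89800 = 0.74265
Series (C and D): 0.90600 × 0.77100 = 0.69853
Parallel ([0.74265], [0.69853], and E): 1 − (1 − 0.74265)(1 − 0.69853)(1 − 0.73300) = 0.97929
Series ([0.97929] and F): 0.97929 × 0.92600 = 0.907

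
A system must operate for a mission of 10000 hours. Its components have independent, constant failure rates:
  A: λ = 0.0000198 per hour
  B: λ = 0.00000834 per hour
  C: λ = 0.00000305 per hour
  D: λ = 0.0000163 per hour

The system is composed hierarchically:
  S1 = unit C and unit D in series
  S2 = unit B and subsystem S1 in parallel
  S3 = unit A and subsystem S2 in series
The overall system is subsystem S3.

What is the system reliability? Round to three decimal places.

R(A) = exp(−0.0000198 × 10000) = 0.82037
R(B) = exp(−0.00000834 × 10000) = 0.91998
R(C) = exp(−0.00000305 × 10000) = 0.96996
R(D) = exp(−0.0000163 × 10000) = 0.84959
Series (C and D): 0.96996 × 0.84959 = 0.82407
Parallel (B and [0.82407]): 1 − (1 − 0.91998)(1 − 0.82407) = 0.98592
Series (A and [0.98592]): 0.82037 × 0.98592 = 0.809

0.809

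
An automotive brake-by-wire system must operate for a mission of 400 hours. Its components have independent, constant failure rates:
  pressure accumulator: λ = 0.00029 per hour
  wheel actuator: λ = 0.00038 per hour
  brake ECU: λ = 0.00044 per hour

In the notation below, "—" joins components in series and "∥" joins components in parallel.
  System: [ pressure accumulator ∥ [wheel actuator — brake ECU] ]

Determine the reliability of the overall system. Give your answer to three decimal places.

R(pressure accumulator) = exp(−0.00029 × 400) = 0.89048
R(wheel actuator) = exp(−0.00038 × 400) = 0.85899
R(brake ECU) = exp(−0.00044 × 400) = 0.83862
Series (wheel actuator and brake ECU): 0.85899 × 0.83862 = 0.72037
Parallel (pressure accumulator and [0.72037]): 1 − (1 − 0.89048)(1 − 0.72037) = 0.969

0.969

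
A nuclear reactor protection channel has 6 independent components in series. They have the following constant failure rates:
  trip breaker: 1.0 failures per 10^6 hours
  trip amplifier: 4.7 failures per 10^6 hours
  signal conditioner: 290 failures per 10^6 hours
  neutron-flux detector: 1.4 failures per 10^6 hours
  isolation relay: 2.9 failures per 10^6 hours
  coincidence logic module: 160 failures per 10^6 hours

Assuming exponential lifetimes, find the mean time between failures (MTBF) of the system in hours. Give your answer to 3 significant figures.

2170

Series of exponential components: λ_sys = Σ λ_i
λ_sys = 0.0000010 + 0.0000047 + 0.00029 + 0.0000014 + 0.0000029 + 0.00016 = 4.6000e-04 /h
MTBF = 1 / λ_sys = 2170 h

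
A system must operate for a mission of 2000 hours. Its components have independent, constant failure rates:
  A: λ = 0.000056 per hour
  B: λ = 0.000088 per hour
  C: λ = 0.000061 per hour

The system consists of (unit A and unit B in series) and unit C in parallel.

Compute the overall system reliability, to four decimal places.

0.9713

R(A) = exp(−0.000056 × 2000) = 0.894044
R(B) = exp(−0.000088 × 2000) = 0.838618
R(C) = exp(−0.000061 × 2000) = 0.885148
Series (A and B): 0.894044 × 0.838618 = 0.749761
Parallel ([0.749761] and C): 1 − (1 − 0.749761)(1 − 0.885148) = 0.9713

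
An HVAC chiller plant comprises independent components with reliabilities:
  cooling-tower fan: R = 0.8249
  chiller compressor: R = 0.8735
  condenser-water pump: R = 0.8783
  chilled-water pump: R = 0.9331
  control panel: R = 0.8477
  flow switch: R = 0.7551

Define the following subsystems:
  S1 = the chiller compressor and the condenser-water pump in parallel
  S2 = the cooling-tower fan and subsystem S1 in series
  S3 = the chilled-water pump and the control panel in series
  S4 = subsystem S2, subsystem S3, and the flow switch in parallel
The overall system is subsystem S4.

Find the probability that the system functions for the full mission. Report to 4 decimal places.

0.9904

Parallel (chiller compressor and condenser-water pump): 1 − (1 − 0.873500)(1 − 0.878300) = 0.984605
Series (cooling-tower fan and [0.984605]): 0.824900 × 0.984605 = 0.812201
Series (chilled-water pump and control panel): 0.933100 × 0.847700 = 0.790989
Parallel ([0.812201], [0.790989], and flow switch): 1 − (1 − 0.812201)(1 − 0.790989)(1 − 0.755100) = 0.9904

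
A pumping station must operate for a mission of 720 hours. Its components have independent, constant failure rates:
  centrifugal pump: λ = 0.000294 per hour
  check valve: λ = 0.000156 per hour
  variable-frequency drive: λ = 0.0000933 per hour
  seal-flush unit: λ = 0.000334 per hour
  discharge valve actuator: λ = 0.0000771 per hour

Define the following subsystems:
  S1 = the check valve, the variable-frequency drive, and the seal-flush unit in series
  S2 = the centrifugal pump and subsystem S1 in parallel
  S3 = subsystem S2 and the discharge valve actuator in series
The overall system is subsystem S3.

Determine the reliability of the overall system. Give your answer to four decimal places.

0.8841

R(centrifugal pump) = exp(−0.000294 × 720) = 0.809224
R(check valve) = exp(−0.000156 × 720) = 0.893758
R(variable-frequency drive) = exp(−0.0000933 × 720) = 0.935031
R(seal-flush unit) = exp(−0.000334 × 720) = 0.786250
R(discharge valve actuator) = exp(−0.0000771 × 720) = 0.946001
Series (check valve, variable-frequency drive, and seal-flush unit): 0.893758 × 0.935031 × 0.786250 = 0.657062
Parallel (centrifugal pump and [0.657062]): 1 − (1 − 0.809224)(1 − 0.657062) = 0.934576
Series ([0.934576] and discharge valve actuator): 0.934576 × 0.946001 = 0.8841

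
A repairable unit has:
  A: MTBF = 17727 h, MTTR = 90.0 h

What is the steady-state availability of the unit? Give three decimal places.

0.995

A(A) = MTBF/(MTBF+MTTR) = 17727/(17727+90.0) = 0.995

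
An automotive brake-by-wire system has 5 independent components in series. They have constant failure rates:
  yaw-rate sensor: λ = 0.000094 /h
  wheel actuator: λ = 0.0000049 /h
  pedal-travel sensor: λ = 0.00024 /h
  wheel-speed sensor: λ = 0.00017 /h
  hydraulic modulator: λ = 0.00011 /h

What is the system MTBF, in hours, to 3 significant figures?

1620

Series of exponential components: λ_sys = Σ λ_i
λ_sys = 0.000094 + 0.0000049 + 0.00024 + 0.00017 + 0.00011 = 6.1890e-04 /h
MTBF = 1 / λ_sys = 1620 h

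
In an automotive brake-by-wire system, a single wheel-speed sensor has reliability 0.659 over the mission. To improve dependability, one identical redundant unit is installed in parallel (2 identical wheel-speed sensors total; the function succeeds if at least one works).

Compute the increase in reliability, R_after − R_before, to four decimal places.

0.2247

R_before = 0.659
R_after = 1 − (1 − 0.659)^2 = 0.8837
ΔR = 0.8837 − 0.659 = 0.2247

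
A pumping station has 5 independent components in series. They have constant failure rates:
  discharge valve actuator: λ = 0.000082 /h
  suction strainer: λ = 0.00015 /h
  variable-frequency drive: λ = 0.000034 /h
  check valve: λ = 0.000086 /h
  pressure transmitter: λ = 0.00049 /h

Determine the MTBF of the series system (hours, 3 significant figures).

Series of exponential components: λ_sys = Σ λ_i
λ_sys = 0.000082 + 0.00015 + 0.000034 + 0.000086 + 0.00049 = 8.4200e-04 /h
MTBF = 1 / λ_sys = 1190 h

1190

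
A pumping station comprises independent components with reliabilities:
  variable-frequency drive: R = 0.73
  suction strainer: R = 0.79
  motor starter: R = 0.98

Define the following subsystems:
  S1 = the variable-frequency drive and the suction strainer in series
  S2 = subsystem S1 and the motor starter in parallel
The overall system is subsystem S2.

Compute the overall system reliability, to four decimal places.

Series (variable-frequency drive and suction strainer): 0.730000 × 0.790000 = 0.576700
Parallel ([0.576700] and motor starter): 1 − (1 − 0.576700)(1 − 0.980000) = 0.9915

0.9915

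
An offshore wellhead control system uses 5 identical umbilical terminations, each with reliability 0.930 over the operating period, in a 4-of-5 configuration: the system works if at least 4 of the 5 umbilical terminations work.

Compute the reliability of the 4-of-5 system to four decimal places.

R = Σ_{i=4}^{5} C(5,i) p^i (1−p)^{5−i} with p = 0.930
C(5,4)·0.930^4·0.070^1 = 0.261818
C(5,5)·0.930^5·0.070^0 = 0.695688
Sum = 0.9575

0.9575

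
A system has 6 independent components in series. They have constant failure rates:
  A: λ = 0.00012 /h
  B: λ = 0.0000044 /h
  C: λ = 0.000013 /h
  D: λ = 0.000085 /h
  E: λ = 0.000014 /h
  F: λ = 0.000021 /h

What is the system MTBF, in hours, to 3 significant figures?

Series of exponential components: λ_sys = Σ λ_i
λ_sys = 0.00012 + 0.0000044 + 0.000013 + 0.000085 + 0.000014 + 0.000021 = 2.5740e-04 /h
MTBF = 1 / λ_sys = 3890 h

3890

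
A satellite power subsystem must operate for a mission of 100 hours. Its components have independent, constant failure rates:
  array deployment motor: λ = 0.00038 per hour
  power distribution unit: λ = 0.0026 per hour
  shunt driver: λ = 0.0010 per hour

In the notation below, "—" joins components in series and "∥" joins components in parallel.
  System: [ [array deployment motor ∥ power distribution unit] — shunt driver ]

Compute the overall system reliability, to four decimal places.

R(array deployment motor) = exp(−0.00038 × 100) = 0.962713
R(power distribution unit) = exp(−0.0026 × 100) = 0.771052
R(shunt driver) = exp(−0.0010 × 100) = 0.904837
Parallel (array deployment motor and power distribution unit): 1 − (1 − 0.962713)(1 − 0.771052) = 0.991463
Series ([0.991463] and shunt driver): 0.991463 × 0.904837 = 0.8971

0.8971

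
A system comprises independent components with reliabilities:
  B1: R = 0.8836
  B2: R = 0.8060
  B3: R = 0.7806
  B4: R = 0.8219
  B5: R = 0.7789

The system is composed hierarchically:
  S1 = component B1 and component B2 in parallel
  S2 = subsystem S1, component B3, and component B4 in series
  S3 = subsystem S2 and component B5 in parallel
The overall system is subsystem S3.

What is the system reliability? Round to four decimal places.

0.9175

Parallel (B1 and B2): 1 − (1 − 0.883600)(1 − 0.806000) = 0.977418
Series ([0.977418], B3, and B4): 0.977418 × 0.780600 × 0.821900 = 0.627087
Parallel ([0.627087] and B5): 1 − (1 − 0.627087)(1 − 0.778900) = 0.9175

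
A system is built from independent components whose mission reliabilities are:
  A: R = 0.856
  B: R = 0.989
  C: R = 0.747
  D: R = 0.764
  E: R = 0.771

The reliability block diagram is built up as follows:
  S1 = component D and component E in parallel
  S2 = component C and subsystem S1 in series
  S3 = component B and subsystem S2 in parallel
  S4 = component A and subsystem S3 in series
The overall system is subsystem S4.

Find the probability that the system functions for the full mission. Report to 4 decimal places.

Parallel (D and E): 1 − (1 − 0.764000)(1 − 0.771000) = 0.945956
Series (C and [0.945956]): 0.747000 × 0.945956 = 0.706629
Parallel (B and [0.706629]): 1 − (1 − 0.989000)(1 − 0.706629) = 0.996773
Series (A and [0.996773]): 0.856000 × 0.996773 = 0.8532

0.8532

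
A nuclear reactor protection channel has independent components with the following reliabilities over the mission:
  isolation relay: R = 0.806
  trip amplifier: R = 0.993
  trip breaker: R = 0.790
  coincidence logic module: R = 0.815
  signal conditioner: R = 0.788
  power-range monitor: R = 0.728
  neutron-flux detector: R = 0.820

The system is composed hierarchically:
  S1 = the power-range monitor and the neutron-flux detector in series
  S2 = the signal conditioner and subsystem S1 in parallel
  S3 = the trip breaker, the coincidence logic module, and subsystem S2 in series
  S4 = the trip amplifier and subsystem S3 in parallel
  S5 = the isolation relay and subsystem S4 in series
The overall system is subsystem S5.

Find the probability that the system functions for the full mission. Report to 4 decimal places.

Series (power-range monitor and neutron-flux detector): 0.728000 × 0.820000 = 0.596960
Parallel (signal conditioner and [0.596960]): 1 − (1 − 0.788000)(1 − 0.596960) = 0.914556
Series (trip breaker, coincidence logic module, and [0.914556]): 0.790000 × 0.815000 × 0.914556 = 0.588837
Parallel (trip amplifier and [0.588837]): 1 − (1 − 0.993000)(1 − 0.588837) = 0.997122
Series (isolation relay and [0.997122]): 0.806000 × 0.997122 = 0.8037

0.8037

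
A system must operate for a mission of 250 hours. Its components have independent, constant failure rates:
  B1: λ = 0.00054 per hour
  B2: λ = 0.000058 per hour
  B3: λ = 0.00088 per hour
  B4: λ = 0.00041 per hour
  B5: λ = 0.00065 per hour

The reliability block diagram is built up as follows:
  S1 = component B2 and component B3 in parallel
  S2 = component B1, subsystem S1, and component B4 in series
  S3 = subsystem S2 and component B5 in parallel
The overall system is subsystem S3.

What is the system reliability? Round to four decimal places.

R(B1) = exp(−0.00054 × 250) = 0.873716
R(B2) = exp(−0.000058 × 250) = 0.985605
R(B3) = exp(−0.00088 × 250) = 0.802519
R(B4) = exp(−0.00041 × 250) = 0.902578
R(B5) = exp(−0.00065 × 250) = 0.850016
Parallel (B2 and B3): 1 − (1 − 0.985605)(1 − 0.802519) = 0.997157
Series (B1, [0.997157], and B4): 0.873716 × 0.997157 × 0.902578 = 0.786355
Parallel ([0.786355] and B5): 1 − (1 − 0.786355)(1 − 0.850016) = 0.9680

0.9680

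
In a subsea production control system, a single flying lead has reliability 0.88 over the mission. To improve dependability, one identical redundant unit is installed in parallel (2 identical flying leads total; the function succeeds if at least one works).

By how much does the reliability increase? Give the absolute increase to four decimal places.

R_before = 0.88
R_after = 1 − (1 − 0.88)^2 = 0.9856
ΔR = 0.9856 − 0.88 = 0.1056

0.1056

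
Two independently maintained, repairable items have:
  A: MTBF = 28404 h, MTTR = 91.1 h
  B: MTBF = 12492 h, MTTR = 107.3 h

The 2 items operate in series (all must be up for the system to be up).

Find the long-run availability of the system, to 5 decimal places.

A(A) = MTBF/(MTBF+MTTR) = 28404/(28404+91.1) = 0.996803
A(B) = MTBF/(MTBF+MTTR) = 12492/(12492+107.3) = 0.991484
Series availability: 0.996803 × 0.991484 = 0.98831

0.98831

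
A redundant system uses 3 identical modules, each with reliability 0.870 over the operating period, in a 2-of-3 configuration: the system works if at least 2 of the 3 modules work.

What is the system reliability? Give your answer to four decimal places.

R = Σ_{i=2}^{3} C(3,i) p^i (1−p)^{3−i} with p = 0.870
C(3,2)·0.870^2·0.130^1 = 0.295191
C(3,3)·0.870^3·0.130^0 = 0.658503
Sum = 0.9537

0.9537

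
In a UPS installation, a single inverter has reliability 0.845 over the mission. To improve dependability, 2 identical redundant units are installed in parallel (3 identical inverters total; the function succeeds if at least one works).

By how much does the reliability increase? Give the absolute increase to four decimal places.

0.1513

R_before = 0.845
R_after = 1 − (1 − 0.845)^3 = 0.9963
ΔR = 0.9963 − 0.845 = 0.1513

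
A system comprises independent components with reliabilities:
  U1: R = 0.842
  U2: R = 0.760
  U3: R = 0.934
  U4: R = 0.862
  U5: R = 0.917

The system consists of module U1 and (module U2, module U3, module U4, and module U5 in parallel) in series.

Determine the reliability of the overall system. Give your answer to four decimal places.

Parallel (U2, U3, U4, and U5): 1 − (1 − 0.760000)(1 − 0.934000)(1 − 0.862000)(1 − 0.917000) = 0.999819
Series (U1 and [0.999819]): 0.842000 × 0.999819 = 0.8418

0.8418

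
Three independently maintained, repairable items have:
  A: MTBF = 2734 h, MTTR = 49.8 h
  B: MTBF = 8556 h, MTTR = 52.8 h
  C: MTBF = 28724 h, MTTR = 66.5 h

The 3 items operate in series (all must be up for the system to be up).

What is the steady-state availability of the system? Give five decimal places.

0.97383

A(A) = MTBF/(MTBF+MTTR) = 2734/(2734+49.8) = 0.982111
A(B) = MTBF/(MTBF+MTTR) = 8556/(8556+52.8) = 0.993867
A(C) = MTBF/(MTBF+MTTR) = 28724/(28724+66.5) = 0.997690
Series availability: 0.982111 × 0.993867 × 0.997690 = 0.97383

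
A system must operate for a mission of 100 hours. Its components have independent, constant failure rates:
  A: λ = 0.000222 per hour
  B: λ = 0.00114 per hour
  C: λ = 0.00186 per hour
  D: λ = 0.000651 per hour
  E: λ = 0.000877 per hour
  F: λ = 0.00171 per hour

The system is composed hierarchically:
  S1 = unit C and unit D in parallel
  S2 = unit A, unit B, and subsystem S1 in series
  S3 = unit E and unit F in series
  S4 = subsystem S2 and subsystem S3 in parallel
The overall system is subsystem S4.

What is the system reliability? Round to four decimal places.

0.9688

R(A) = exp(−0.000222 × 100) = 0.978045
R(B) = exp(−0.00114 × 100) = 0.892258
R(C) = exp(−0.00186 × 100) = 0.830274
R(D) = exp(−0.000651 × 100) = 0.936974
R(E) = exp(−0.000877 × 100) = 0.916036
R(F) = exp(−0.00171 × 100) = 0.842822
Parallel (C and D): 1 − (1 − 0.830274)(1 − 0.936974) = 0.989303
Series (A, B, and [0.989303]): 0.978045 × 0.892258 × 0.989303 = 0.863334
Series (E and F): 0.916036 × 0.842822 = 0.772055
Parallel ([0.863334] and [0.772055]): 1 − (1 − 0.863334)(1 − 0.772055) = 0.9688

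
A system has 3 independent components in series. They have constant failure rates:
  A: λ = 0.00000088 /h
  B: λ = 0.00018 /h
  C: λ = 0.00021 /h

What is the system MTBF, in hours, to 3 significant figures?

2560

Series of exponential components: λ_sys = Σ λ_i
λ_sys = 0.00000088 + 0.00018 + 0.00021 = 3.9088e-04 /h
MTBF = 1 / λ_sys = 2560 h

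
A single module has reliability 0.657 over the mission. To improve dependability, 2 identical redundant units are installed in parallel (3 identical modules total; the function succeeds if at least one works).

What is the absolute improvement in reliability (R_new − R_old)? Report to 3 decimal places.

R_before = 0.657
R_after = 1 − (1 − 0.657)^3 = 0.960
ΔR = 0.960 − 0.657 = 0.303

0.303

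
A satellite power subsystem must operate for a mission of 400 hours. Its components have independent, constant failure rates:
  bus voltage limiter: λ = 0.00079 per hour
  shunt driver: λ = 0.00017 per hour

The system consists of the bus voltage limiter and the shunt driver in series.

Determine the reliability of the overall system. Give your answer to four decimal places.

R(bus voltage limiter) = exp(−0.00079 × 400) = 0.729059
R(shunt driver) = exp(−0.00017 × 400) = 0.934260
Series (bus voltage limiter and shunt driver): 0.729059 × 0.934260 = 0.6811

0.6811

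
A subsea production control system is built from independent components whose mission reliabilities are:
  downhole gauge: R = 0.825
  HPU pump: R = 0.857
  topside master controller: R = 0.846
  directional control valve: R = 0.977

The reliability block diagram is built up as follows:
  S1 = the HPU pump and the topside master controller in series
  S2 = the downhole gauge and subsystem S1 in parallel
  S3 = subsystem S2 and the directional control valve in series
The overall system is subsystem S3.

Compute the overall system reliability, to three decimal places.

0.930

Series (HPU pump and topside master controller): 0.85700 × 0.84600 = 0.72502
Parallel (downhole gauge and [0.72502]): 1 − (1 − 0.82500)(1 − 0.72502) = 0.95188
Series ([0.95188] and directional control valve): 0.95188 × 0.97700 = 0.930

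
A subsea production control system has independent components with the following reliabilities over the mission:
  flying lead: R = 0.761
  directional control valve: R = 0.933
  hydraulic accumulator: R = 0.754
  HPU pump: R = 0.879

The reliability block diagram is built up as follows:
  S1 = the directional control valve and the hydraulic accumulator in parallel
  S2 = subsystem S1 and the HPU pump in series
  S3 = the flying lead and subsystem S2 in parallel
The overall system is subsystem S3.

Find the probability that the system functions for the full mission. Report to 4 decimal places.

0.9676

Parallel (directional control valve and hydraulic accumulator): 1 − (1 − 0.933000)(1 − 0.754000) = 0.983518
Series ([0.983518] and HPU pump): 0.983518 × 0.879000 = 0.864512
Parallel (flying lead and [0.864512]): 1 − (1 − 0.761000)(1 − 0.864512) = 0.9676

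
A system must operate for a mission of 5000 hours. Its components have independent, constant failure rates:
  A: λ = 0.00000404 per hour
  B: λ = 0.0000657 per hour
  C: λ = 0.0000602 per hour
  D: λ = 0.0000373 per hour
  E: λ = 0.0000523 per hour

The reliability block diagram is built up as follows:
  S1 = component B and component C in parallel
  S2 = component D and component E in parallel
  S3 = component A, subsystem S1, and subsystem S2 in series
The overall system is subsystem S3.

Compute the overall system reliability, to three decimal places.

R(A) = exp(−0.00000404 × 5000) = 0.98000
R(B) = exp(−0.0000657 × 5000) = 0.72000
R(C) = exp(−0.0000602 × 5000) = 0.74008
R(D) = exp(−0.0000373 × 5000) = 0.82986
R(E) = exp(−0.0000523 × 5000) = 0.76990
Parallel (B and C): 1 − (1 − 0.72000)(1 − 0.74008) = 0.92722
Parallel (D and E): 1 − (1 − 0.82986)(1 − 0.76990) = 0.96085
Series (A, [0.92722], and [0.96085]): 0.98000 × 0.92722 × 0.96085 = 0.873

0.873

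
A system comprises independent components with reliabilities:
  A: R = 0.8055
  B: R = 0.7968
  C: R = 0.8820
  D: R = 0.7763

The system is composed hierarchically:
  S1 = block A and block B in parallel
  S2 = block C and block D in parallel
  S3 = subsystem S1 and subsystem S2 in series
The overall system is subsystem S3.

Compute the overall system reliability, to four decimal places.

Parallel (A and B): 1 − (1 − 0.805500)(1 − 0.796800) = 0.960478
Parallel (C and D): 1 − (1 − 0.882000)(1 − 0.776300) = 0.973603
Series ([0.960478] and [0.973603]): 0.960478 × 0.973603 = 0.9351

0.9351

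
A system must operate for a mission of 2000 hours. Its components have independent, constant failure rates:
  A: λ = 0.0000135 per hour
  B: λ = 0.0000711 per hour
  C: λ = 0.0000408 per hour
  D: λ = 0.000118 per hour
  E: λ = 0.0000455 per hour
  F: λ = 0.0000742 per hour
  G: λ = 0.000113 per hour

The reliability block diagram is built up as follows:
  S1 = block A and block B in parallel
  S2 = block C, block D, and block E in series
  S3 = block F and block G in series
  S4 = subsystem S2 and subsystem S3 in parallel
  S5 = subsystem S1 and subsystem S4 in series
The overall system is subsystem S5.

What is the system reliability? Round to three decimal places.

R(A) = exp(−0.0000135 × 2000) = 0.97336
R(B) = exp(−0.0000711 × 2000) = 0.86745
R(C) = exp(−0.0000408 × 2000) = 0.92164
R(D) = exp(−0.000118 × 2000) = 0.78978
R(E) = exp(−0.0000455 × 2000) = 0.91302
R(F) = exp(−0.0000742 × 2000) = 0.86209
R(G) = exp(−0.000113 × 2000) = 0.79772
Parallel (A and B): 1 − (1 − 0.97336)(1 − 0.86745) = 0.99647
Series (C, D, and E): 0.92164 × 0.78978 × 0.91302 = 0.66458
Series (F and G): 0.86209 × 0.79772 = 0.68771
Parallel ([0.66458] and [0.68771]): 1 − (1 − 0.66458)(1 − 0.68771) = 0.89525
Series ([0.99647] and [0.89525]): 0.99647 × 0.89525 = 0.892

0.892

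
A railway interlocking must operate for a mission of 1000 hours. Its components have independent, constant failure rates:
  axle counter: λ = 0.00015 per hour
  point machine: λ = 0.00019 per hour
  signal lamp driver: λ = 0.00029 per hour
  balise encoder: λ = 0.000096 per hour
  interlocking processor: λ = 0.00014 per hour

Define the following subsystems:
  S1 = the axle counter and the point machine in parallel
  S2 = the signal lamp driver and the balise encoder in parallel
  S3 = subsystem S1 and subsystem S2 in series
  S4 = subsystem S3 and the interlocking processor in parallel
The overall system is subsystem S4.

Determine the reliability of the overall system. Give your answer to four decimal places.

0.9939

R(axle counter) = exp(−0.00015 × 1000) = 0.860708
R(point machine) = exp(−0.00019 × 1000) = 0.826959
R(signal lamp driver) = exp(−0.00029 × 1000) = 0.748264
R(balise encoder) = exp(−0.000096 × 1000) = 0.908464
R(interlocking processor) = exp(−0.00014 × 1000) = 0.869358
Parallel (axle counter and point machine): 1 − (1 − 0.860708)(1 − 0.826959) = 0.975897
Parallel (signal lamp driver and balise encoder): 1 − (1 − 0.748264)(1 − 0.908464) = 0.976957
Series ([0.975897] and [0.976957]): 0.975897 × 0.976957 = 0.953409
Parallel ([0.953409] and interlocking processor): 1 − (1 − 0.953409)(1 − 0.869358) = 0.9939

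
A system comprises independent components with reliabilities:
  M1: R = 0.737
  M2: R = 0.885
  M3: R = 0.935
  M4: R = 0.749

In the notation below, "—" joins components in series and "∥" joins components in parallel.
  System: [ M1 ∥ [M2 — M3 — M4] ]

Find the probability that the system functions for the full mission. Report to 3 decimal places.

Series (M2, M3, and M4): 0.88500 × 0.93500 × 0.74900 = 0.61978
Parallel (M1 and [0.61978]): 1 − (1 − 0.73700)(1 − 0.61978) = 0.900

0.900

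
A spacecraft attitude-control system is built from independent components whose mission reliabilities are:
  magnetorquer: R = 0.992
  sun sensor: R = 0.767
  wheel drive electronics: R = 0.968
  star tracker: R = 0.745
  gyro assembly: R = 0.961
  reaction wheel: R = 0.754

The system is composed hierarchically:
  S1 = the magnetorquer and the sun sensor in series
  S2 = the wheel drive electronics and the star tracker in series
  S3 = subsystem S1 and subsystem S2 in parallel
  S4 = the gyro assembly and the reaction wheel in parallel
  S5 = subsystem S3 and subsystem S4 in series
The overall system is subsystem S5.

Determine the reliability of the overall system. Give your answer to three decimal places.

0.924

Series (magnetorquer and sun sensor): 0.99200 × 0.76700 = 0.76086
Series (wheel drive electronics and star tracker): 0.96800 × 0.74500 = 0.72116
Parallel ([0.76086] and [0.72116]): 1 − (1 − 0.76086)(1 − 0.72116) = 0.93332
Parallel (gyro assembly and reaction wheel): 1 − (1 − 0.96100)(1 − 0.75400) = 0.99041
Series ([0.93332] and [0.99041]): 0.93332 × 0.99041 = 0.924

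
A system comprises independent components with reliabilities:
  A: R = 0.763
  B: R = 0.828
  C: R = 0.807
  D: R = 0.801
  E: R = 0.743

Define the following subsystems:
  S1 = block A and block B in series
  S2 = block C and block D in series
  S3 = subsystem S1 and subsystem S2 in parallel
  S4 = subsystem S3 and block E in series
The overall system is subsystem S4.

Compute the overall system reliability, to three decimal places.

0.646

Series (A and B): 0.76300 × 0.82800 = 0.63176
Series (C and D): 0.80700 × 0.80100 = 0.64641
Parallel ([0.63176] and [0.64641]): 1 − (1 − 0.63176)(1 − 0.64641) = 0.86979
Series ([0.86979] and E): 0.86979 × 0.74300 = 0.646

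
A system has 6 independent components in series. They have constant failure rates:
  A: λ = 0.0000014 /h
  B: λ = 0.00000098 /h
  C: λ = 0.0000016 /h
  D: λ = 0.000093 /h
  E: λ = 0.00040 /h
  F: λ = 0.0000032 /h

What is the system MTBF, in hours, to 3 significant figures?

Series of exponential components: λ_sys = Σ λ_i
λ_sys = 0.0000014 + 0.00000098 + 0.0000016 + 0.000093 + 0.00040 + 0.0000032 = 5.0018e-04 /h
MTBF = 1 / λ_sys = 2000 h

2000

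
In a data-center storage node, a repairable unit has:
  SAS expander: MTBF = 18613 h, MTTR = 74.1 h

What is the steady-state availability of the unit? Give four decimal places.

0.9960

A(SAS expander) = MTBF/(MTBF+MTTR) = 18613/(18613+74.1) = 0.9960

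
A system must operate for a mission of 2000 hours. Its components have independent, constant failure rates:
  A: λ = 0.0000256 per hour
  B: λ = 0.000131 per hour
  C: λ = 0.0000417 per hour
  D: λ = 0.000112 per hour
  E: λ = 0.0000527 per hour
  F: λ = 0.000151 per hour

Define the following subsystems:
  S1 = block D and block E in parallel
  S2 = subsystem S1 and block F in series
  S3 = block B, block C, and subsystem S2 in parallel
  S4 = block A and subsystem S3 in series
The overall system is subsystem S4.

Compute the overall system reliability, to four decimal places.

R(A) = exp(−0.0000256 × 2000) = 0.950089
R(B) = exp(−0.000131 × 2000) = 0.769511
R(C) = exp(−0.0000417 × 2000) = 0.919983
R(D) = exp(−0.000112 × 2000) = 0.799315
R(E) = exp(−0.0000527 × 2000) = 0.899964
R(F) = exp(−0.000151 × 2000) = 0.739338
Parallel (D and E): 1 − (1 − 0.799315)(1 − 0.899964) = 0.979924
Series ([0.979924] and F): 0.979924 × 0.739338 = 0.724495
Parallel (B, C, and [0.724495]): 1 − (1 − 0.769511)(1 − 0.919983)(1 − 0.724495) = 0.994919
Series (A and [0.994919]): 0.950089 × 0.994919 = 0.9453

0.9453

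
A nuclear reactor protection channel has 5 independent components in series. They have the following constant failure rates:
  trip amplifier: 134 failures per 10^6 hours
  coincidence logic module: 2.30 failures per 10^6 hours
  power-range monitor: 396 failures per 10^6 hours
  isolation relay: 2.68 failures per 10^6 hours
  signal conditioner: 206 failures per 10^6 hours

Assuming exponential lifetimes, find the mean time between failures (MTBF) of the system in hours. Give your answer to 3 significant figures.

1350

Series of exponential components: λ_sys = Σ λ_i
λ_sys = 0.000134 + 0.00000230 + 0.000396 + 0.00000268 + 0.000206 = 7.4098e-04 /h
MTBF = 1 / λ_sys = 1350 h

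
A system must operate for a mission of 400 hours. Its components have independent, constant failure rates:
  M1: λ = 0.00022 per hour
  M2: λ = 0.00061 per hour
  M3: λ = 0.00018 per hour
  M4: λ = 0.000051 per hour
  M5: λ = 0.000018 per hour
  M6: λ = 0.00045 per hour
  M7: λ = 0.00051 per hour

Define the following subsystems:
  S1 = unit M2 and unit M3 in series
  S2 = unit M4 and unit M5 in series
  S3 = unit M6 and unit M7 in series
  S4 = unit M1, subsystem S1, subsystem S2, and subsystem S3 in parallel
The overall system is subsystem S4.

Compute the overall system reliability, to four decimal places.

0.9998

R(M1) = exp(−0.00022 × 400) = 0.915761
R(M2) = exp(−0.00061 × 400) = 0.783488
R(M3) = exp(−0.00018 × 400) = 0.930531
R(M4) = exp(−0.000051 × 400) = 0.979807
R(M5) = exp(−0.000018 × 400) = 0.992826
R(M6) = exp(−0.00045 × 400) = 0.835270
R(M7) = exp(−0.00051 × 400) = 0.815462
Series (M2 and M3): 0.783488 × 0.930531 = 0.729060
Series (M4 and M5): 0.979807 × 0.992826 = 0.972778
Series (M6 and M7): 0.835270 × 0.815462 = 0.681131
Parallel (M1, [0.729060], [0.972778], and [0.681131]): 1 − (1 − 0.915761)(1 − 0.729060)(1 − 0.972778)(1 − 0.681131) = 0.9998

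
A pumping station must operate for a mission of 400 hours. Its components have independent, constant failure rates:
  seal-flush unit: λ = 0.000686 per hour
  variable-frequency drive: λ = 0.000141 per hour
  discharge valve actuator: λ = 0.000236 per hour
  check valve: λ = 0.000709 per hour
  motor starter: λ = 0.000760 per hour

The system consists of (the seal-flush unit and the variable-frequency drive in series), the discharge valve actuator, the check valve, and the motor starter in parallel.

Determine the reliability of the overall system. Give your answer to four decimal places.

0.9984

R(seal-flush unit) = exp(−0.000686 × 400) = 0.760028
R(variable-frequency drive) = exp(−0.000141 × 400) = 0.945161
R(discharge valve actuator) = exp(−0.000236 × 400) = 0.909919
R(check valve) = exp(−0.000709 × 400) = 0.753068
R(motor starter) = exp(−0.000760 × 400) = 0.737861
Series (seal-flush unit and variable-frequency drive): 0.760028 × 0.945161 = 0.718349
Parallel ([0.718349], discharge valve actuator, check valve, and motor starter): 1 − (1 − 0.718349)(1 − 0.909919)(1 − 0.753068)(1 − 0.737861) = 0.9984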